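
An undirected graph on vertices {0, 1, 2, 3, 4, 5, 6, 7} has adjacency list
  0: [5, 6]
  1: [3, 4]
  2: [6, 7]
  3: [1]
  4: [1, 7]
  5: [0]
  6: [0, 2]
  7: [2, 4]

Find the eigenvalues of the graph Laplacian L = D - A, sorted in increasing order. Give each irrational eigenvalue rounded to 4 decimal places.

Each diagonal entry of L is the vertex degree and each off-diagonal entry is -1 where an edge is present, 0 otherwise; in the order [0, 1, 2, 3, 4, 5, 6, 7] the diagonal is [2, 2, 2, 1, 2, 1, 2, 2]. The multiplicity of 0 as a Laplacian eigenvalue equals the number of connected components. The single zero eigenvalue shows the graph is connected. The eigenvalues sum to 14, which equals trace(L) = 2|E|. The largest eigenvalue, 3.8478, is at most the vertex count 8.

[0, 0.1522, 0.5858, 1.2346, 2, 2.7654, 3.4142, 3.8478]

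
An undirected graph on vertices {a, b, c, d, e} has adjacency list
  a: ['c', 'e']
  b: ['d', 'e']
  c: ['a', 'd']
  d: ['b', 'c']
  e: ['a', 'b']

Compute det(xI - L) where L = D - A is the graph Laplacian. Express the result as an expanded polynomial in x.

x^5 - 10x^4 + 35x^3 - 50x^2 + 25x

Each diagonal entry of L is the vertex degree and each off-diagonal entry is -1 where an edge is present, 0 otherwise; in the order [a, b, c, d, e] the diagonal is [2, 2, 2, 2, 2]. Computing det(xI - L) by cofactor expansion (or equivalently via sum-over-permutations) gives x^5 - 10x^4 + 35x^3 - 50x^2 + 25x. The coefficient of x^4 equals -trace(L) = -10, matching the sum of degrees. The eigenvalues sum to 10, which equals trace(L) = 2|E|.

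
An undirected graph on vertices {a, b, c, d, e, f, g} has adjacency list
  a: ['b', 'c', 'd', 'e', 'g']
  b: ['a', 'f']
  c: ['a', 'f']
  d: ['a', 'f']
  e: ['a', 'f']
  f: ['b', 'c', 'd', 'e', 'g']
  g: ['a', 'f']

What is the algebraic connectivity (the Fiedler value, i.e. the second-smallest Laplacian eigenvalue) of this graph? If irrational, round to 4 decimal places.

Each diagonal entry of L is the vertex degree and each off-diagonal entry is -1 where an edge is present, 0 otherwise; in the order [a, b, c, d, e, f, g] the diagonal is [5, 2, 2, 2, 2, 5, 2]. Computing the eigenvalues of L and sorting gives [0, 2, 2, 2, 2, 5, 7]. The Fiedler value lambda_2 = 2 is strictly positive, so the graph is connected. The largest eigenvalue, 7, is at most the vertex count 7.

2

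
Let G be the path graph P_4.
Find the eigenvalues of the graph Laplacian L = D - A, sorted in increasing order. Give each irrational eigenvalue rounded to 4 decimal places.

The graph has 4 vertices and degree multiset [2, 2, 1, 1]; D is the diagonal matrix of degrees and L = D - A. Diagonalising L (or applying a numerical eigensolver to the 4x4 matrix) gives the spectrum above. The largest eigenvalue, 3.4142, is at most the vertex count 4.

[0, 0.5858, 2, 3.4142]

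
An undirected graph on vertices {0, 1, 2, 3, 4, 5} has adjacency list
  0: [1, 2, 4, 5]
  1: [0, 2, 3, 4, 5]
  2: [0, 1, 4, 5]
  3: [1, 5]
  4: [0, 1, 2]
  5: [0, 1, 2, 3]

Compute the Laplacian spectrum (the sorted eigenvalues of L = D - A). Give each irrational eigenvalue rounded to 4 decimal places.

Reading degrees in the order [0, 1, 2, 3, 4, 5] gives [4, 5, 4, 2, 3, 4]; set D = diag(4, 5, 4, 2, 3, 4) and form L = D - A. The multiplicity of 0 as a Laplacian eigenvalue equals the number of connected components. The single zero eigenvalue shows the graph is connected. There is one zero in the spectrum, matching the 1 component.

[0, 1.8299, 3.6889, 5, 5.4812, 6]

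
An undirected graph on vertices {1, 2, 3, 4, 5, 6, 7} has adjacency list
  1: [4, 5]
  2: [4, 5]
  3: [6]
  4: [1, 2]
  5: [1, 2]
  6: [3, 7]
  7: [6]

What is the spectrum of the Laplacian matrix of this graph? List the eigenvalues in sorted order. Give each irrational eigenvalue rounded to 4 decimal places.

[0, 0, 1, 2, 2, 3, 4]

Each diagonal entry of L is the vertex degree and each off-diagonal entry is -1 where an edge is present, 0 otherwise; in the order [1, 2, 3, 4, 5, 6, 7] the diagonal is [2, 2, 1, 2, 2, 2, 1]. Diagonalising L (or applying a numerical eigensolver to the 7x7 matrix) gives the spectrum above. The 2 zero eigenvalues correspond to the 2 connected components. The eigenvalues sum to 12, which equals trace(L) = 2|E|.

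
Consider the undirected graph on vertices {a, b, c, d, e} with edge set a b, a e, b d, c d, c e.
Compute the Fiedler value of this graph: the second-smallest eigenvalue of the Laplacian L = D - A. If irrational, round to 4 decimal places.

Each diagonal entry of L is the vertex degree and each off-diagonal entry is -1 where an edge is present, 0 otherwise; in the order [a, b, c, d, e] the diagonal is [2, 2, 2, 2, 2]. The sorted Laplacian eigenvalues are [0, 1.3820, 1.3820, 3.6180, 3.6180]; the algebraic connectivity is the second entry, 1.3820. By the matrix-tree theorem the graph has (1/5) * product of the nonzero eigenvalues = 5 spanning trees. There is one zero in the spectrum, matching the 1 component.

1.3820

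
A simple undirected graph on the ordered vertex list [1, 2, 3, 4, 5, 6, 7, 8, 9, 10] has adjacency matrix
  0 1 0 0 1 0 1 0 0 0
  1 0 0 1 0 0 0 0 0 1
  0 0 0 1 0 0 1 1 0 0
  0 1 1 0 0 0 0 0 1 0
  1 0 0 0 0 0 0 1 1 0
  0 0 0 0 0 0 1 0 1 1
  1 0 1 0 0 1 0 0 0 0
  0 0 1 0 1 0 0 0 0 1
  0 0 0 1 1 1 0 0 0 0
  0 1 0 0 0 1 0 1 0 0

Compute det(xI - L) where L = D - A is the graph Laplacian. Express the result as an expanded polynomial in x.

x^10 - 30x^9 + 390x^8 - 2880x^7 + 13305x^6 - 39882x^5 + 77640x^4 - 94800x^3 + 66000x^2 - 20000x

With the vertex order [1, 2, 3, 4, 5, 6, 7, 8, 9, 10], the degrees are [3, 3, 3, 3, 3, 3, 3, 3, 3, 3], giving D = diag(3, 3, 3, 3, 3, 3, 3, 3, 3, 3) and L = D - A. L has integer entries, so p(x) = det(xI - L) has integer coefficients. Expanding the determinant yields x^10 - 30x^9 + 390x^8 - 2880x^7 + 13305x^6 - 39882x^5 + 77640x^4 - 94800x^3 + 66000x^2 - 20000x. The constant term is 0 because L is singular (the all-ones vector lies in its kernel). By the matrix-tree theorem the graph has (1/10) * product of the nonzero eigenvalues = 2000 spanning trees. The largest eigenvalue, 5, is at most the vertex count 10.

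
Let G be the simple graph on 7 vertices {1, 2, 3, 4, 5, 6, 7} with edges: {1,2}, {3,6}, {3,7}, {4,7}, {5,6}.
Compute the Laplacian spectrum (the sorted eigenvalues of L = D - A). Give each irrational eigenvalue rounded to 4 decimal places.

Each diagonal entry of L is the vertex degree and each off-diagonal entry is -1 where an edge is present, 0 otherwise; in the order [1, 2, 3, 4, 5, 6, 7] the diagonal is [1, 1, 2, 1, 1, 2, 2]. L is symmetric positive semidefinite, so every eigenvalue is real and nonnegative. The 2 zero eigenvalues correspond to the 2 connected components.

[0, 0, 0.3820, 1.3820, 2, 2.6180, 3.6180]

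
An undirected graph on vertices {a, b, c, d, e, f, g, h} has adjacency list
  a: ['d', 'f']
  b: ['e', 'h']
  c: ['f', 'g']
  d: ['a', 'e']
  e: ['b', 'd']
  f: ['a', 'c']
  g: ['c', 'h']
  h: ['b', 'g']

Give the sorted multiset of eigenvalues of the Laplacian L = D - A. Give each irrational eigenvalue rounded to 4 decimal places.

[0, 0.5858, 0.5858, 2, 2, 3.4142, 3.4142, 4]

With the vertex order [a, b, c, d, e, f, g, h], the degrees are [2, 2, 2, 2, 2, 2, 2, 2], giving D = diag(2, 2, 2, 2, 2, 2, 2, 2) and L = D - A. The multiplicity of 0 as a Laplacian eigenvalue equals the number of connected components. The largest eigenvalue, 4, is at most the vertex count 8.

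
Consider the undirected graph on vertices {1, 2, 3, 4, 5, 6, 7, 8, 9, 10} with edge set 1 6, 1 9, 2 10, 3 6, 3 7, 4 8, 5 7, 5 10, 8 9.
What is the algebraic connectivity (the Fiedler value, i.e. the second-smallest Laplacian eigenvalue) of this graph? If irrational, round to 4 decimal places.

Each diagonal entry of L is the vertex degree and each off-diagonal entry is -1 where an edge is present, 0 otherwise; in the order [1, 2, 3, 4, 5, 6, 7, 8, 9, 10] the diagonal is [2, 1, 2, 1, 2, 2, 2, 2, 2, 2]. The sorted Laplacian eigenvalues are [0, 0.0979, 0.3820, 0.8244, 1.3820, 2, 2.6180, 3.1756, 3.6180, 3.9021]; the algebraic connectivity is the second entry, 0.0979. By the matrix-tree theorem the graph has (1/10) * product of the nonzero eigenvalues = 1 spanning tree. The eigenvalues sum to 18, which equals trace(L) = 2|E|.

0.0979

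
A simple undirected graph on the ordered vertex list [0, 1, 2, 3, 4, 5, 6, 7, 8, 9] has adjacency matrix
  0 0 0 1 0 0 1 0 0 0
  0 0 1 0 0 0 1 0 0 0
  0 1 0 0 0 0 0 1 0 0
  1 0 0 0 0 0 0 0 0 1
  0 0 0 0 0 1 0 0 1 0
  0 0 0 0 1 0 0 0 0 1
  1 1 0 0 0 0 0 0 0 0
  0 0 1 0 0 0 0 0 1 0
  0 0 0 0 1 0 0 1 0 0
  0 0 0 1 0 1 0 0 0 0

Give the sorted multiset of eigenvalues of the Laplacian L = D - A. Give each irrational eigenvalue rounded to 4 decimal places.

Reading degrees in the order [0, 1, 2, 3, 4, 5, 6, 7, 8, 9] gives [2, 2, 2, 2, 2, 2, 2, 2, 2, 2]; set D = diag(2, 2, 2, 2, 2, 2, 2, 2, 2, 2) and form L = D - A. Diagonalising L (or applying a numerical eigensolver to the 10x10 matrix) gives the spectrum above. The eigenvalues sum to 20, which equals trace(L) = 2|E|. There is one zero in the spectrum, matching the 1 component.

[0, 0.3820, 0.3820, 1.3820, 1.3820, 2.6180, 2.6180, 3.6180, 3.6180, 4]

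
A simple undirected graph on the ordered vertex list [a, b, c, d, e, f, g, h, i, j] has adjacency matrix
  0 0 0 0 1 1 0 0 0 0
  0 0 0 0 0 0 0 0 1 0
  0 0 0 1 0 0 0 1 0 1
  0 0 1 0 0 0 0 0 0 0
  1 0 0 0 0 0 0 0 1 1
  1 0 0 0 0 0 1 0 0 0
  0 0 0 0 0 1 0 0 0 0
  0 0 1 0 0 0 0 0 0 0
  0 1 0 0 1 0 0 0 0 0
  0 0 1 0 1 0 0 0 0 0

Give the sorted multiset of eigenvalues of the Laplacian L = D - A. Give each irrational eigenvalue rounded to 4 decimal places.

[0, 0.1640, 0.2885, 1, 1, 1.6385, 2.3252, 3.0979, 3.9293, 4.5566]

Reading degrees in the order [a, b, c, d, e, f, g, h, i, j] gives [2, 1, 3, 1, 3, 2, 1, 1, 2, 2]; set D = diag(2, 1, 3, 1, 3, 2, 1, 1, 2, 2) and form L = D - A. L is symmetric positive semidefinite, so every eigenvalue is real and nonnegative. By the matrix-tree theorem the graph has (1/10) * product of the nonzero eigenvalues = 1 spanning tree.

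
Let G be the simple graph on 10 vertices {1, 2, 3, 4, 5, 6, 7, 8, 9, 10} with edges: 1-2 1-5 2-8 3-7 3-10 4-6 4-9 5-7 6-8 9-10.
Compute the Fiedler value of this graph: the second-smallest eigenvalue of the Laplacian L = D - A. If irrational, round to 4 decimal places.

0.3820

With the vertex order [1, 2, 3, 4, 5, 6, 7, 8, 9, 10], the degrees are [2, 2, 2, 2, 2, 2, 2, 2, 2, 2], giving D = diag(2, 2, 2, 2, 2, 2, 2, 2, 2, 2) and L = D - A. The sorted Laplacian eigenvalues are [0, 0.3820, 0.3820, 1.3820, 1.3820, 2.6180, 2.6180, 3.6180, 3.6180, 4]; the algebraic connectivity is the second entry, 0.3820. The largest eigenvalue, 4, is at most the vertex count 10. There is one zero in the spectrum, matching the 1 component.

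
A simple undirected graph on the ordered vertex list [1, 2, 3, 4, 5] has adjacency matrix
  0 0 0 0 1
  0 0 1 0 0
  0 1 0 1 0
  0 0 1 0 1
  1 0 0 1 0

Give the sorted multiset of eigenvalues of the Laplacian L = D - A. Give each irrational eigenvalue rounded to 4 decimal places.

[0, 0.3820, 1.3820, 2.6180, 3.6180]

Each diagonal entry of L is the vertex degree and each off-diagonal entry is -1 where an edge is present, 0 otherwise; in the order [1, 2, 3, 4, 5] the diagonal is [1, 1, 2, 2, 2]. Diagonalising L (or applying a numerical eigensolver to the 5x5 matrix) gives the spectrum above. The largest eigenvalue, 3.6180, is at most the vertex count 5. There is one zero in the spectrum, matching the 1 component.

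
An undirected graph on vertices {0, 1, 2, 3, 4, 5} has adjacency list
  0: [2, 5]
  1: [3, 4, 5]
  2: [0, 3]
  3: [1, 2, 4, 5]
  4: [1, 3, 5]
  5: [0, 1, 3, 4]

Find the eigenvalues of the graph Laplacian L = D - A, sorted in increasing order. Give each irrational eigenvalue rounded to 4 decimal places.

[0, 1.2679, 2.5858, 4, 4.7321, 5.4142]

Each diagonal entry of L is the vertex degree and each off-diagonal entry is -1 where an edge is present, 0 otherwise; in the order [0, 1, 2, 3, 4, 5] the diagonal is [2, 3, 2, 4, 3, 4]. The multiplicity of 0 as a Laplacian eigenvalue equals the number of connected components. The single zero eigenvalue shows the graph is connected. The largest eigenvalue, 5.4142, is at most the vertex count 6. By the matrix-tree theorem the graph has (1/6) * product of the nonzero eigenvalues = 56 spanning trees.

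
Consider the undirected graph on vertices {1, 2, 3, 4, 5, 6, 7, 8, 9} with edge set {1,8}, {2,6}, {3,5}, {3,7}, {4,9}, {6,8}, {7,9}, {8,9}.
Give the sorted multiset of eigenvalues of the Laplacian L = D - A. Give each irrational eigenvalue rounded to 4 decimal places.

[0, 0.1862, 0.4822, 0.7043, 1.4073, 2.1338, 2.8532, 3.5372, 4.6958]

Each diagonal entry of L is the vertex degree and each off-diagonal entry is -1 where an edge is present, 0 otherwise; in the order [1, 2, 3, 4, 5, 6, 7, 8, 9] the diagonal is [1, 1, 2, 1, 1, 2, 2, 3, 3]. The multiplicity of 0 as a Laplacian eigenvalue equals the number of connected components. The single zero eigenvalue shows the graph is connected. By the matrix-tree theorem the graph has (1/9) * product of the nonzero eigenvalues = 1 spanning tree.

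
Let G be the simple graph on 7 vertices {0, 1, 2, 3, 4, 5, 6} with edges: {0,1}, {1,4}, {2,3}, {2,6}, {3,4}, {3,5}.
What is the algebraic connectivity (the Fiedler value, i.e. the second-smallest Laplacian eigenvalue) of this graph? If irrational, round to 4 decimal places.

0.2603

With the vertex order [0, 1, 2, 3, 4, 5, 6], the degrees are [1, 2, 2, 3, 2, 1, 1], giving D = diag(1, 2, 2, 3, 2, 1, 1) and L = D - A. The sorted Laplacian eigenvalues are [0, 0.2603, 0.6262, 1.4055, 2.2742, 3.0996, 4.3342]; the algebraic connectivity is the second entry, 0.2603.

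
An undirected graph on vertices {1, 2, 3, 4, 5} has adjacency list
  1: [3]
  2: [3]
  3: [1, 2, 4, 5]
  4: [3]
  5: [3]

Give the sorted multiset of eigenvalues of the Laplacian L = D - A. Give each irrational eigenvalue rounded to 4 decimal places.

[0, 1, 1, 1, 5]

With the vertex order [1, 2, 3, 4, 5], the degrees are [1, 1, 4, 1, 1], giving D = diag(1, 1, 4, 1, 1) and L = D - A. The multiplicity of 0 as a Laplacian eigenvalue equals the number of connected components. The single zero eigenvalue shows the graph is connected. There is one zero in the spectrum, matching the 1 component. The largest eigenvalue, 5, is at most the vertex count 5.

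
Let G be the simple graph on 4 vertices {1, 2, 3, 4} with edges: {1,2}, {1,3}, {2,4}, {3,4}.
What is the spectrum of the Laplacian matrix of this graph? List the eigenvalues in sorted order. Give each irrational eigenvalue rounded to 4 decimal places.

With the vertex order [1, 2, 3, 4], the degrees are [2, 2, 2, 2], giving D = diag(2, 2, 2, 2) and L = D - A. Since every row of L sums to 0, the all-ones vector is in the kernel and 0 is an eigenvalue. The single zero eigenvalue shows the graph is connected. There is one zero in the spectrum, matching the 1 component.

[0, 2, 2, 4]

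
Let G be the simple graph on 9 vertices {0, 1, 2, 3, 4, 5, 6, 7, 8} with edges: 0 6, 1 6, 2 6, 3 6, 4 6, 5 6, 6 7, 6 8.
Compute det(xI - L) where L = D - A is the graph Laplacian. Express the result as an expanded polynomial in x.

Reading degrees in the order [0, 1, 2, 3, 4, 5, 6, 7, 8] gives [1, 1, 1, 1, 1, 1, 8, 1, 1]; set D = diag(1, 1, 1, 1, 1, 1, 8, 1, 1) and form L = D - A. Computing det(xI - L) by cofactor expansion (or equivalently via sum-over-permutations) gives x^9 - 16x^8 + 84x^7 - 224x^6 + 350x^5 - 336x^4 + 196x^3 - 64x^2 + 9x. The coefficient of x^8 equals -trace(L) = -16, matching the sum of degrees. The eigenvalues sum to 16, which equals trace(L) = 2|E|.

x^9 - 16x^8 + 84x^7 - 224x^6 + 350x^5 - 336x^4 + 196x^3 - 64x^2 + 9x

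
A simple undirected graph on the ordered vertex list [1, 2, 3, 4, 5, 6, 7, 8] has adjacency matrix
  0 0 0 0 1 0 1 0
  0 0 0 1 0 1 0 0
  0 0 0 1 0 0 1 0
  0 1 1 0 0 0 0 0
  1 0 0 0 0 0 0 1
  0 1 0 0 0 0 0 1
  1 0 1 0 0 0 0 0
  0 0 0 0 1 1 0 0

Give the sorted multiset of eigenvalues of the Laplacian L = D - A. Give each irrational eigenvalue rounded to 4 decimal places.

[0, 0.5858, 0.5858, 2, 2, 3.4142, 3.4142, 4]

Each diagonal entry of L is the vertex degree and each off-diagonal entry is -1 where an edge is present, 0 otherwise; in the order [1, 2, 3, 4, 5, 6, 7, 8] the diagonal is [2, 2, 2, 2, 2, 2, 2, 2]. L is symmetric positive semidefinite, so every eigenvalue is real and nonnegative. The single zero eigenvalue shows the graph is connected. There is one zero in the spectrum, matching the 1 component.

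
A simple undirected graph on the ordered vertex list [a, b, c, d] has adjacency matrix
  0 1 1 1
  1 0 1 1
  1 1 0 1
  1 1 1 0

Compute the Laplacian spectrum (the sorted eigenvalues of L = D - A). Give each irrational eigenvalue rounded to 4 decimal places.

[0, 4, 4, 4]

With the vertex order [a, b, c, d], the degrees are [3, 3, 3, 3], giving D = diag(3, 3, 3, 3) and L = D - A. L is symmetric positive semidefinite, so every eigenvalue is real and nonnegative. The single zero eigenvalue shows the graph is connected.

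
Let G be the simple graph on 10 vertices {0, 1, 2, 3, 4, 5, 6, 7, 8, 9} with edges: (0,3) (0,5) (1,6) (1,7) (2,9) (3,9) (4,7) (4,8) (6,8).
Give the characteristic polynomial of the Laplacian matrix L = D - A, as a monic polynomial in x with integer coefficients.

With the vertex order [0, 1, 2, 3, 4, 5, 6, 7, 8, 9], the degrees are [2, 2, 1, 2, 2, 1, 2, 2, 2, 2], giving D = diag(2, 2, 1, 2, 2, 1, 2, 2, 2, 2) and L = D - A. Computing det(xI - L) by cofactor expansion (or equivalently via sum-over-permutations) gives x^10 - 18x^9 + 136x^8 - 560x^7 + 1365x^6 - 2000x^5 + 1700x^4 - 750x^3 + 125x^2. Since p(0) = det(-L) = 0, x divides p(x). There are 2 zeros in the spectrum, matching the 2 components. The largest eigenvalue, 3.6180, is at most the vertex count 10.

x^10 - 18x^9 + 136x^8 - 560x^7 + 1365x^6 - 2000x^5 + 1700x^4 - 750x^3 + 125x^2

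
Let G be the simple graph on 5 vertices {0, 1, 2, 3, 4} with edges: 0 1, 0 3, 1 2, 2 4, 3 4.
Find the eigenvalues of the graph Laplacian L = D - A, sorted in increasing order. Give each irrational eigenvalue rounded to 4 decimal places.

Each diagonal entry of L is the vertex degree and each off-diagonal entry is -1 where an edge is present, 0 otherwise; in the order [0, 1, 2, 3, 4] the diagonal is [2, 2, 2, 2, 2]. Since every row of L sums to 0, the all-ones vector is in the kernel and 0 is an eigenvalue. The single zero eigenvalue shows the graph is connected. By the matrix-tree theorem the graph has (1/5) * product of the nonzero eigenvalues = 5 spanning trees. The largest eigenvalue, 3.6180, is at most the vertex count 5.

[0, 1.3820, 1.3820, 3.6180, 3.6180]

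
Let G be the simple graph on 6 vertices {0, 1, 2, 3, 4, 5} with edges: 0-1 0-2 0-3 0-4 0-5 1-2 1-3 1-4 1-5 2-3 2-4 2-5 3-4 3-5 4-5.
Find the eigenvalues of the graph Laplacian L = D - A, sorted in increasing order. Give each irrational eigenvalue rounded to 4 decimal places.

[0, 6, 6, 6, 6, 6]

Each diagonal entry of L is the vertex degree and each off-diagonal entry is -1 where an edge is present, 0 otherwise; in the order [0, 1, 2, 3, 4, 5] the diagonal is [5, 5, 5, 5, 5, 5]. Since every row of L sums to 0, the all-ones vector is in the kernel and 0 is an eigenvalue. The largest eigenvalue, 6, is at most the vertex count 6.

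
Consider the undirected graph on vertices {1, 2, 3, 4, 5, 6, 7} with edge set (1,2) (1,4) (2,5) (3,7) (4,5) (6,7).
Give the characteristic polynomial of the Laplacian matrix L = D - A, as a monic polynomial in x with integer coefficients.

x^7 - 12x^6 + 55x^5 - 120x^4 + 124x^3 - 48x^2

Each diagonal entry of L is the vertex degree and each off-diagonal entry is -1 where an edge is present, 0 otherwise; in the order [1, 2, 3, 4, 5, 6, 7] the diagonal is [2, 2, 1, 2, 2, 1, 2]. The eigenvalues of L are [0, 0, 1, 2, 2, 3, 4]; the characteristic polynomial is the product of (x - lambda_i), which multiplies out to x^7 - 12x^6 + 55x^5 - 120x^4 + 124x^3 - 48x^2. The coefficient of x^6 equals -trace(L) = -12, matching the sum of degrees.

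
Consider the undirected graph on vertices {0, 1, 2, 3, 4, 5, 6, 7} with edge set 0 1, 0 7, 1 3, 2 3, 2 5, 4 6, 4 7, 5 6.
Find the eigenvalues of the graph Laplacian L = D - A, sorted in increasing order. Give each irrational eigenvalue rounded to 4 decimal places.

[0, 0.5858, 0.5858, 2, 2, 3.4142, 3.4142, 4]

Reading degrees in the order [0, 1, 2, 3, 4, 5, 6, 7] gives [2, 2, 2, 2, 2, 2, 2, 2]; set D = diag(2, 2, 2, 2, 2, 2, 2, 2) and form L = D - A. The multiplicity of 0 as a Laplacian eigenvalue equals the number of connected components. By the matrix-tree theorem the graph has (1/8) * product of the nonzero eigenvalues = 8 spanning trees.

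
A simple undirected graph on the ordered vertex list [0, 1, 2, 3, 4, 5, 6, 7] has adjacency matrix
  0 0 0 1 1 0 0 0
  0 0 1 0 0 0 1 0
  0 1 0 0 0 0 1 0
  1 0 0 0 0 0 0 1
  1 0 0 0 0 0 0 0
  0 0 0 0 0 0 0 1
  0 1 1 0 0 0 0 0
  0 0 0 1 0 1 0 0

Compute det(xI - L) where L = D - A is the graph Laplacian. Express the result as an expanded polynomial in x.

With the vertex order [0, 1, 2, 3, 4, 5, 6, 7], the degrees are [2, 2, 2, 2, 1, 1, 2, 2], giving D = diag(2, 2, 2, 2, 1, 1, 2, 2) and L = D - A. Computing det(xI - L) by cofactor expansion (or equivalently via sum-over-permutations) gives x^8 - 14x^7 + 78x^6 - 218x^5 + 314x^4 - 210x^3 + 45x^2. The coefficient of x^7 equals -trace(L) = -14, matching the sum of degrees. There are 2 zeros in the spectrum, matching the 2 components.

x^8 - 14x^7 + 78x^6 - 218x^5 + 314x^4 - 210x^3 + 45x^2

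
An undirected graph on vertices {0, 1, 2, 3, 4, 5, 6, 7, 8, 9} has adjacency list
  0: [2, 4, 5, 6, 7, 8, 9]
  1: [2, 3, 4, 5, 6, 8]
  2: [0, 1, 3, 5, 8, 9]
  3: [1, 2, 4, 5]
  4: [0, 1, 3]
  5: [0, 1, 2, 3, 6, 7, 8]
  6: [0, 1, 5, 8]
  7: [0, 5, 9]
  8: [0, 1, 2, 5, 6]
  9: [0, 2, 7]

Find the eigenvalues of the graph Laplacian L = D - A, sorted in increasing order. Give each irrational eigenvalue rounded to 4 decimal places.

[0, 1.8665, 2.7625, 3.6887, 4.0516, 5.2446, 6.7133, 6.9573, 8.0571, 8.6584]

With the vertex order [0, 1, 2, 3, 4, 5, 6, 7, 8, 9], the degrees are [7, 6, 6, 4, 3, 7, 4, 3, 5, 3], giving D = diag(7, 6, 6, 4, 3, 7, 4, 3, 5, 3) and L = D - A. The multiplicity of 0 as a Laplacian eigenvalue equals the number of connected components. There is one zero in the spectrum, matching the 1 component.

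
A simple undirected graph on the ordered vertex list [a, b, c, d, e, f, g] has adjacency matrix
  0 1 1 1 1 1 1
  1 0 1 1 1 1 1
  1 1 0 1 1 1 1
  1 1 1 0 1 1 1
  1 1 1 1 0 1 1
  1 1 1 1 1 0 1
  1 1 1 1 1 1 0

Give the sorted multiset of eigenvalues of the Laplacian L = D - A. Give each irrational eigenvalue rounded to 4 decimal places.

With the vertex order [a, b, c, d, e, f, g], the degrees are [6, 6, 6, 6, 6, 6, 6], giving D = diag(6, 6, 6, 6, 6, 6, 6) and L = D - A. The multiplicity of 0 as a Laplacian eigenvalue equals the number of connected components. The single zero eigenvalue shows the graph is connected. By the matrix-tree theorem the graph has (1/7) * product of the nonzero eigenvalues = 16807 spanning trees.

[0, 7, 7, 7, 7, 7, 7]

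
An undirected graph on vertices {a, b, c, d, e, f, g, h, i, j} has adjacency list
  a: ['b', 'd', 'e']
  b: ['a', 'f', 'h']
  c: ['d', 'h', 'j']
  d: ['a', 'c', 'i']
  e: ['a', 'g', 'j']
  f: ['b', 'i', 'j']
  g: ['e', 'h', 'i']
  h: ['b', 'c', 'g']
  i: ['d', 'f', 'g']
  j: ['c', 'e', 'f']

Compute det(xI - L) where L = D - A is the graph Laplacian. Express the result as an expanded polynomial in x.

x^10 - 30x^9 + 390x^8 - 2880x^7 + 13305x^6 - 39882x^5 + 77640x^4 - 94800x^3 + 66000x^2 - 20000x

Each diagonal entry of L is the vertex degree and each off-diagonal entry is -1 where an edge is present, 0 otherwise; in the order [a, b, c, d, e, f, g, h, i, j] the diagonal is [3, 3, 3, 3, 3, 3, 3, 3, 3, 3]. L has integer entries, so p(x) = det(xI - L) has integer coefficients. Expanding the determinant yields x^10 - 30x^9 + 390x^8 - 2880x^7 + 13305x^6 - 39882x^5 + 77640x^4 - 94800x^3 + 66000x^2 - 20000x. The coefficient of x^9 equals -trace(L) = -30, matching the sum of degrees. There is one zero in the spectrum, matching the 1 component.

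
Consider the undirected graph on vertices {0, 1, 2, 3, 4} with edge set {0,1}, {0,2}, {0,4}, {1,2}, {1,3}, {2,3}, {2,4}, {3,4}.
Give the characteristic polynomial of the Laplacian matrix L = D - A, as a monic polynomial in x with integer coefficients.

x^5 - 16x^4 + 94x^3 - 240x^2 + 225x

Each diagonal entry of L is the vertex degree and each off-diagonal entry is -1 where an edge is present, 0 otherwise; in the order [0, 1, 2, 3, 4] the diagonal is [3, 3, 4, 3, 3]. L has integer entries, so p(x) = det(xI - L) has integer coefficients. Expanding the determinant yields x^5 - 16x^4 + 94x^3 - 240x^2 + 225x. The coefficient of x^4 equals -trace(L) = -16, matching the sum of degrees. There is one zero in the spectrum, matching the 1 component.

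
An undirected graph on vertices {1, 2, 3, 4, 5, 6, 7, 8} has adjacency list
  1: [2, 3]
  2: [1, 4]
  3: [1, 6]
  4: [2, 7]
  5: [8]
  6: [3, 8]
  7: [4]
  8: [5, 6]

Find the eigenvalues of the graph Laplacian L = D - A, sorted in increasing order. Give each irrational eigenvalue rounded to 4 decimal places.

[0, 0.1522, 0.5858, 1.2346, 2, 2.7654, 3.4142, 3.8478]

With the vertex order [1, 2, 3, 4, 5, 6, 7, 8], the degrees are [2, 2, 2, 2, 1, 2, 1, 2], giving D = diag(2, 2, 2, 2, 1, 2, 1, 2) and L = D - A. The multiplicity of 0 as a Laplacian eigenvalue equals the number of connected components. The single zero eigenvalue shows the graph is connected. There is one zero in the spectrum, matching the 1 component.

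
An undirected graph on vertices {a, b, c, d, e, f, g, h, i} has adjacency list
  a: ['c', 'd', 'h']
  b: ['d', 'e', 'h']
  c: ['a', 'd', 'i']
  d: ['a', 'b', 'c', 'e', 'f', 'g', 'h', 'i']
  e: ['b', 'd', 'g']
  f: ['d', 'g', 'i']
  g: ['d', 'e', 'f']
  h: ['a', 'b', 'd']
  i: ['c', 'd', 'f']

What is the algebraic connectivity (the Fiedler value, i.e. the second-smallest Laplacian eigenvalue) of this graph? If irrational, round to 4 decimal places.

Each diagonal entry of L is the vertex degree and each off-diagonal entry is -1 where an edge is present, 0 otherwise; in the order [a, b, c, d, e, f, g, h, i] the diagonal is [3, 3, 3, 8, 3, 3, 3, 3, 3]. The sorted Laplacian eigenvalues are [0, 1.5858, 1.5858, 3, 3, 4.4142, 4.4142, 5, 9]; the algebraic connectivity is the second entry, 1.5858. The largest eigenvalue, 9, is at most the vertex count 9.

1.5858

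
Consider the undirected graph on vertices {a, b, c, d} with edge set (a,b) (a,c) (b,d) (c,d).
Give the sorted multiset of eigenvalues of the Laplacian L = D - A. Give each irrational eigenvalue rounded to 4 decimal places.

[0, 2, 2, 4]

With the vertex order [a, b, c, d], the degrees are [2, 2, 2, 2], giving D = diag(2, 2, 2, 2) and L = D - A. The multiplicity of 0 as a Laplacian eigenvalue equals the number of connected components.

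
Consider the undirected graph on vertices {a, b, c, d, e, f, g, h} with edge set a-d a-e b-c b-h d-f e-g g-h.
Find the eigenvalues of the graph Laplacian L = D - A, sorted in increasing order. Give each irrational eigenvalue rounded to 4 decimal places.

[0, 0.1522, 0.5858, 1.2346, 2, 2.7654, 3.4142, 3.8478]

Reading degrees in the order [a, b, c, d, e, f, g, h] gives [2, 2, 1, 2, 2, 1, 2, 2]; set D = diag(2, 2, 1, 2, 2, 1, 2, 2) and form L = D - A. Since every row of L sums to 0, the all-ones vector is in the kernel and 0 is an eigenvalue. By the matrix-tree theorem the graph has (1/8) * product of the nonzero eigenvalues = 1 spanning tree.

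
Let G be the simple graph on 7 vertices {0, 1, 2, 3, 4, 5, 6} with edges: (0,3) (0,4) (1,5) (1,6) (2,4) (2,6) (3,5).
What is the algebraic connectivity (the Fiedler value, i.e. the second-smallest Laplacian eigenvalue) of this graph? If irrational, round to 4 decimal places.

Reading degrees in the order [0, 1, 2, 3, 4, 5, 6] gives [2, 2, 2, 2, 2, 2, 2]; set D = diag(2, 2, 2, 2, 2, 2, 2) and form L = D - A. Computing the eigenvalues of L and sorting gives [0, 0.7530, 0.7530, 2.4450, 2.4450, 3.8019, 3.8019]. The Fiedler value lambda_2 = 0.7530 is strictly positive, so the graph is connected. The eigenvalues sum to 14, which equals trace(L) = 2|E|.

0.7530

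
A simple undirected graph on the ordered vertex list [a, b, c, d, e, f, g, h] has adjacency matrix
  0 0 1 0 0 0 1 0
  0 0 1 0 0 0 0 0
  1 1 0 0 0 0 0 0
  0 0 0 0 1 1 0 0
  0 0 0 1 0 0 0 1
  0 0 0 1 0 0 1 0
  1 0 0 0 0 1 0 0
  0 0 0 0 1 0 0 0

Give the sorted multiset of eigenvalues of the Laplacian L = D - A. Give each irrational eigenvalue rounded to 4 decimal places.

[0, 0.1522, 0.5858, 1.2346, 2, 2.7654, 3.4142, 3.8478]

With the vertex order [a, b, c, d, e, f, g, h], the degrees are [2, 1, 2, 2, 2, 2, 2, 1], giving D = diag(2, 1, 2, 2, 2, 2, 2, 1) and L = D - A. Diagonalising L (or applying a numerical eigensolver to the 8x8 matrix) gives the spectrum above. The eigenvalues sum to 14, which equals trace(L) = 2|E|. By the matrix-tree theorem the graph has (1/8) * product of the nonzero eigenvalues = 1 spanning tree.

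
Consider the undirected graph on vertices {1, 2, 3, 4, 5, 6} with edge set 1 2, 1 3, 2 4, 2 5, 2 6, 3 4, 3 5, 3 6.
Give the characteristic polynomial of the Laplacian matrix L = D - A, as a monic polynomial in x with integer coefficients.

x^6 - 16x^5 + 96x^4 - 272x^3 + 368x^2 - 192x

Reading degrees in the order [1, 2, 3, 4, 5, 6] gives [2, 4, 4, 2, 2, 2]; set D = diag(2, 4, 4, 2, 2, 2) and form L = D - A. L has integer entries, so p(x) = det(xI - L) has integer coefficients. Expanding the determinant yields x^6 - 16x^5 + 96x^4 - 272x^3 + 368x^2 - 192x. The constant term is 0 because L is singular (the all-ones vector lies in its kernel). There is one zero in the spectrum, matching the 1 component. By the matrix-tree theorem the graph has (1/6) * product of the nonzero eigenvalues = 32 spanning trees.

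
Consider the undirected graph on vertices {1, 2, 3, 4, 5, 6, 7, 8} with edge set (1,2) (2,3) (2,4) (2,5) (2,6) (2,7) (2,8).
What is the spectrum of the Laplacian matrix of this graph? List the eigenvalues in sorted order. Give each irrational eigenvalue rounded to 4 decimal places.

Each diagonal entry of L is the vertex degree and each off-diagonal entry is -1 where an edge is present, 0 otherwise; in the order [1, 2, 3, 4, 5, 6, 7, 8] the diagonal is [1, 7, 1, 1, 1, 1, 1, 1]. The multiplicity of 0 as a Laplacian eigenvalue equals the number of connected components. The single zero eigenvalue shows the graph is connected. By the matrix-tree theorem the graph has (1/8) * product of the nonzero eigenvalues = 1 spanning tree.

[0, 1, 1, 1, 1, 1, 1, 8]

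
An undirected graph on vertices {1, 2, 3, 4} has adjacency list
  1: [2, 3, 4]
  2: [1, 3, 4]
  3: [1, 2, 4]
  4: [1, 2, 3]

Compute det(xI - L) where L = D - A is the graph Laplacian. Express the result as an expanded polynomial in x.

x^4 - 12x^3 + 48x^2 - 64x

With the vertex order [1, 2, 3, 4], the degrees are [3, 3, 3, 3], giving D = diag(3, 3, 3, 3) and L = D - A. L has integer entries, so p(x) = det(xI - L) has integer coefficients. Expanding the determinant yields x^4 - 12x^3 + 48x^2 - 64x. The coefficient of x^3 equals -trace(L) = -12, matching the sum of degrees. By the matrix-tree theorem the graph has (1/4) * product of the nonzero eigenvalues = 16 spanning trees.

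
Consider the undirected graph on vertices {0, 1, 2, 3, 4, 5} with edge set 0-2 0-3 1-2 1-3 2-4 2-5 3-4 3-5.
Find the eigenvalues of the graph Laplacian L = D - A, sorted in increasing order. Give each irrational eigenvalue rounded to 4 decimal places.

Reading degrees in the order [0, 1, 2, 3, 4, 5] gives [2, 2, 4, 4, 2, 2]; set D = diag(2, 2, 4, 4, 2, 2) and form L = D - A. The multiplicity of 0 as a Laplacian eigenvalue equals the number of connected components. The single zero eigenvalue shows the graph is connected.

[0, 2, 2, 2, 4, 6]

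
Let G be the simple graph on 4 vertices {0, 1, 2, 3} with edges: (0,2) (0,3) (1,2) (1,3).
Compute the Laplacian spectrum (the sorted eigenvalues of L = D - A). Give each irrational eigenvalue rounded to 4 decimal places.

[0, 2, 2, 4]

Reading degrees in the order [0, 1, 2, 3] gives [2, 2, 2, 2]; set D = diag(2, 2, 2, 2) and form L = D - A. L is symmetric positive semidefinite, so every eigenvalue is real and nonnegative.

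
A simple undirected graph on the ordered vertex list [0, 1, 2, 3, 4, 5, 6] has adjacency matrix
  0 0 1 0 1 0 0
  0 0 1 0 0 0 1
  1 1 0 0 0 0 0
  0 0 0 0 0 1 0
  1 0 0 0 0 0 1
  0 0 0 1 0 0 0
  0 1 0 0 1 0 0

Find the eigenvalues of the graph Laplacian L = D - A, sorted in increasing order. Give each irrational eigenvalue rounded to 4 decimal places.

[0, 0, 1.3820, 1.3820, 2, 3.6180, 3.6180]

With the vertex order [0, 1, 2, 3, 4, 5, 6], the degrees are [2, 2, 2, 1, 2, 1, 2], giving D = diag(2, 2, 2, 1, 2, 1, 2) and L = D - A. The multiplicity of 0 as a Laplacian eigenvalue equals the number of connected components. The 2 zero eigenvalues correspond to the 2 connected components. The eigenvalues sum to 12, which equals trace(L) = 2|E|.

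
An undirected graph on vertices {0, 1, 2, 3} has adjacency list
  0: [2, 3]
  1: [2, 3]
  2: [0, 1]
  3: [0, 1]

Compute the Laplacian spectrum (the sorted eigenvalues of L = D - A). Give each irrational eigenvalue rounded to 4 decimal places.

[0, 2, 2, 4]

Each diagonal entry of L is the vertex degree and each off-diagonal entry is -1 where an edge is present, 0 otherwise; in the order [0, 1, 2, 3] the diagonal is [2, 2, 2, 2]. Diagonalising L (or applying a numerical eigensolver to the 4x4 matrix) gives the spectrum above. The single zero eigenvalue shows the graph is connected. There is one zero in the spectrum, matching the 1 component. By the matrix-tree theorem the graph has (1/4) * product of the nonzero eigenvalues = 4 spanning trees.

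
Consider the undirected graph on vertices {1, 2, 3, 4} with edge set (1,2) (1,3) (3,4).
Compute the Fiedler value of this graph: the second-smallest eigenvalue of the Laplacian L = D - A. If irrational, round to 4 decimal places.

0.5858

Reading degrees in the order [1, 2, 3, 4] gives [2, 1, 2, 1]; set D = diag(2, 1, 2, 1) and form L = D - A. The sorted Laplacian eigenvalues are [0, 0.5858, 2, 3.4142]; the algebraic connectivity is the second entry, 0.5858. The eigenvalues sum to 6, which equals trace(L) = 2|E|.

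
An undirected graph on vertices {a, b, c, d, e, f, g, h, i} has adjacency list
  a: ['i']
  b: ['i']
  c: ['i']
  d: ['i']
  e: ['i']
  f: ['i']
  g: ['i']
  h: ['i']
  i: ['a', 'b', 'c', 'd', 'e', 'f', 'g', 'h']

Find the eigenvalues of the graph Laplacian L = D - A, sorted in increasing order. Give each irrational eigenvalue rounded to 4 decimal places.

[0, 1, 1, 1, 1, 1, 1, 1, 9]

Each diagonal entry of L is the vertex degree and each off-diagonal entry is -1 where an edge is present, 0 otherwise; in the order [a, b, c, d, e, f, g, h, i] the diagonal is [1, 1, 1, 1, 1, 1, 1, 1, 8]. Diagonalising L (or applying a numerical eigensolver to the 9x9 matrix) gives the spectrum above. The single zero eigenvalue shows the graph is connected. There is one zero in the spectrum, matching the 1 component.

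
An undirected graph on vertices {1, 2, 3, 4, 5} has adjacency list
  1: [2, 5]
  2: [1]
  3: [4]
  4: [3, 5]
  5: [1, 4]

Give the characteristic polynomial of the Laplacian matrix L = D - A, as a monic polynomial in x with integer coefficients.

With the vertex order [1, 2, 3, 4, 5], the degrees are [2, 1, 1, 2, 2], giving D = diag(2, 1, 1, 2, 2) and L = D - A. Computing det(xI - L) by cofactor expansion (or equivalently via sum-over-permutations) gives x^5 - 8x^4 + 21x^3 - 20x^2 + 5x. The constant term is 0 because L is singular (the all-ones vector lies in its kernel).

x^5 - 8x^4 + 21x^3 - 20x^2 + 5x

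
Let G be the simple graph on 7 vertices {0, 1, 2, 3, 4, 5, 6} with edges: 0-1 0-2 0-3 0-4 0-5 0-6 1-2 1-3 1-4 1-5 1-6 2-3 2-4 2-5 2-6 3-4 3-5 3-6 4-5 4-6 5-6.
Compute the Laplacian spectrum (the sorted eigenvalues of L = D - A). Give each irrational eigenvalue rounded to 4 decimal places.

[0, 7, 7, 7, 7, 7, 7]

Each diagonal entry of L is the vertex degree and each off-diagonal entry is -1 where an edge is present, 0 otherwise; in the order [0, 1, 2, 3, 4, 5, 6] the diagonal is [6, 6, 6, 6, 6, 6, 6]. Since every row of L sums to 0, the all-ones vector is in the kernel and 0 is an eigenvalue.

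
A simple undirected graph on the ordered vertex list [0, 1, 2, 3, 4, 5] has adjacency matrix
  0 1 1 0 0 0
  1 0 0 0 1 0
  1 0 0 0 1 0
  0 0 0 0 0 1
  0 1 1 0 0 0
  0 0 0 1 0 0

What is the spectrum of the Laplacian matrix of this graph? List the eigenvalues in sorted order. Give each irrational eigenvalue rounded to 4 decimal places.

With the vertex order [0, 1, 2, 3, 4, 5], the degrees are [2, 2, 2, 1, 2, 1], giving D = diag(2, 2, 2, 1, 2, 1) and L = D - A. Since every row of L sums to 0, the all-ones vector is in the kernel and 0 is an eigenvalue. The 2 zero eigenvalues correspond to the 2 connected components. The eigenvalues sum to 10, which equals trace(L) = 2|E|.

[0, 0, 2, 2, 2, 4]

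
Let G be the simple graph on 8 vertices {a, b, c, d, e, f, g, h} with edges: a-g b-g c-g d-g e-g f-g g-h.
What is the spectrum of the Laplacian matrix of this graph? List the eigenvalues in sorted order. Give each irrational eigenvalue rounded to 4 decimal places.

[0, 1, 1, 1, 1, 1, 1, 8]

Each diagonal entry of L is the vertex degree and each off-diagonal entry is -1 where an edge is present, 0 otherwise; in the order [a, b, c, d, e, f, g, h] the diagonal is [1, 1, 1, 1, 1, 1, 7, 1]. Since every row of L sums to 0, the all-ones vector is in the kernel and 0 is an eigenvalue. By the matrix-tree theorem the graph has (1/8) * product of the nonzero eigenvalues = 1 spanning tree.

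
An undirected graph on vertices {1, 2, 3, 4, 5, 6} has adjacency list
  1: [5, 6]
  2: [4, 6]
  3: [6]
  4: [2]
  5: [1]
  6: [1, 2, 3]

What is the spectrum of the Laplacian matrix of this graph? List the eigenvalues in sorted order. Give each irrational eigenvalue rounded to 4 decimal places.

[0, 0.3820, 0.6972, 2, 2.6180, 4.3028]

Reading degrees in the order [1, 2, 3, 4, 5, 6] gives [2, 2, 1, 1, 1, 3]; set D = diag(2, 2, 1, 1, 1, 3) and form L = D - A. Diagonalising L (or applying a numerical eigensolver to the 6x6 matrix) gives the spectrum above. The single zero eigenvalue shows the graph is connected. The eigenvalues sum to 10, which equals trace(L) = 2|E|. The largest eigenvalue, 4.3028, is at most the vertex count 6.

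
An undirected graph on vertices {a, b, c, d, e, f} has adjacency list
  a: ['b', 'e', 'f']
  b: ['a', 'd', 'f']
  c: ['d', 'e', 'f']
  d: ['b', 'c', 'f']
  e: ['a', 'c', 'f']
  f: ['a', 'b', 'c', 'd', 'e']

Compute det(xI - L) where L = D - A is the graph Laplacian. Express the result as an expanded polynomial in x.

With the vertex order [a, b, c, d, e, f], the degrees are [3, 3, 3, 3, 3, 5], giving D = diag(3, 3, 3, 3, 3, 5) and L = D - A. Computing det(xI - L) by cofactor expansion (or equivalently via sum-over-permutations) gives x^6 - 20x^5 + 155x^4 - 580x^3 + 1045x^2 - 726x. Since p(0) = det(-L) = 0, x divides p(x). There is one zero in the spectrum, matching the 1 component.

x^6 - 20x^5 + 155x^4 - 580x^3 + 1045x^2 - 726x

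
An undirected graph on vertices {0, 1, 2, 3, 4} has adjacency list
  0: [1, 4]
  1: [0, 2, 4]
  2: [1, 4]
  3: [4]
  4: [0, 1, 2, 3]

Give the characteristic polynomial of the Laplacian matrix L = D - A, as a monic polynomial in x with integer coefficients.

x^5 - 12x^4 + 49x^3 - 78x^2 + 40x

With the vertex order [0, 1, 2, 3, 4], the degrees are [2, 3, 2, 1, 4], giving D = diag(2, 3, 2, 1, 4) and L = D - A. L has integer entries, so p(x) = det(xI - L) has integer coefficients. Expanding the determinant yields x^5 - 12x^4 + 49x^3 - 78x^2 + 40x. The coefficient of x^4 equals -trace(L) = -12, matching the sum of degrees.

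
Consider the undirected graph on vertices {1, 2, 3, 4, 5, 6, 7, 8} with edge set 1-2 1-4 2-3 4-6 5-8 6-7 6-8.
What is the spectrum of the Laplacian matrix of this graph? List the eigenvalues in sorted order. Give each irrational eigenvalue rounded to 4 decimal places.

Each diagonal entry of L is the vertex degree and each off-diagonal entry is -1 where an edge is present, 0 otherwise; in the order [1, 2, 3, 4, 5, 6, 7, 8] the diagonal is [2, 2, 1, 2, 1, 3, 1, 2]. The multiplicity of 0 as a Laplacian eigenvalue equals the number of connected components. The single zero eigenvalue shows the graph is connected. The largest eigenvalue, 4.3429, is at most the vertex count 8. There is one zero in the spectrum, matching the 1 component.

[0, 0.1864, 0.5858, 1, 2, 2.4707, 3.4142, 4.3429]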